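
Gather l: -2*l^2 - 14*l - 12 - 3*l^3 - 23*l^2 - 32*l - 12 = -3*l^3 - 25*l^2 - 46*l - 24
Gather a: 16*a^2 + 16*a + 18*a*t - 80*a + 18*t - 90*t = 16*a^2 + a*(18*t - 64) - 72*t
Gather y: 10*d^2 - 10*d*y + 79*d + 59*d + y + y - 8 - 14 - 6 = 10*d^2 + 138*d + y*(2 - 10*d) - 28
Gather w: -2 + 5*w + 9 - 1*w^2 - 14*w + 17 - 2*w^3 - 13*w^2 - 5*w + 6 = -2*w^3 - 14*w^2 - 14*w + 30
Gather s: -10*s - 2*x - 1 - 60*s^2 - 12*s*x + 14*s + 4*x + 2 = -60*s^2 + s*(4 - 12*x) + 2*x + 1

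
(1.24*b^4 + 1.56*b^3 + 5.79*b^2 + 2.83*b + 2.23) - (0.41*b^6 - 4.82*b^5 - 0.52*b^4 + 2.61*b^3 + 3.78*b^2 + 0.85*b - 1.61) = -0.41*b^6 + 4.82*b^5 + 1.76*b^4 - 1.05*b^3 + 2.01*b^2 + 1.98*b + 3.84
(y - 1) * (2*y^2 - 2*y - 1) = 2*y^3 - 4*y^2 + y + 1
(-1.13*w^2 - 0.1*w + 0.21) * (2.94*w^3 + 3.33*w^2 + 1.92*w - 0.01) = -3.3222*w^5 - 4.0569*w^4 - 1.8852*w^3 + 0.5186*w^2 + 0.4042*w - 0.0021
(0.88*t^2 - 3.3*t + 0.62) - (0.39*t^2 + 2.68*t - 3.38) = 0.49*t^2 - 5.98*t + 4.0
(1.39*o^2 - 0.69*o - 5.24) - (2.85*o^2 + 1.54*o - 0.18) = -1.46*o^2 - 2.23*o - 5.06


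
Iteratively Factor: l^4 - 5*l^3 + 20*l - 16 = (l - 2)*(l^3 - 3*l^2 - 6*l + 8) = (l - 2)*(l - 1)*(l^2 - 2*l - 8) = (l - 2)*(l - 1)*(l + 2)*(l - 4)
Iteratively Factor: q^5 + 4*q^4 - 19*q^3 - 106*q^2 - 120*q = (q + 3)*(q^4 + q^3 - 22*q^2 - 40*q) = (q + 2)*(q + 3)*(q^3 - q^2 - 20*q) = q*(q + 2)*(q + 3)*(q^2 - q - 20) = q*(q - 5)*(q + 2)*(q + 3)*(q + 4)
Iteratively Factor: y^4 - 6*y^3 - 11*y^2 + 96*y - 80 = (y - 5)*(y^3 - y^2 - 16*y + 16) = (y - 5)*(y + 4)*(y^2 - 5*y + 4) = (y - 5)*(y - 4)*(y + 4)*(y - 1)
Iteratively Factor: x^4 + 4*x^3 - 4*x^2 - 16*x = (x + 2)*(x^3 + 2*x^2 - 8*x) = (x + 2)*(x + 4)*(x^2 - 2*x) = (x - 2)*(x + 2)*(x + 4)*(x)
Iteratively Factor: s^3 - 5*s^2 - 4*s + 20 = (s - 5)*(s^2 - 4) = (s - 5)*(s - 2)*(s + 2)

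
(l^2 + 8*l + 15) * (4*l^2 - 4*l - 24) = 4*l^4 + 28*l^3 + 4*l^2 - 252*l - 360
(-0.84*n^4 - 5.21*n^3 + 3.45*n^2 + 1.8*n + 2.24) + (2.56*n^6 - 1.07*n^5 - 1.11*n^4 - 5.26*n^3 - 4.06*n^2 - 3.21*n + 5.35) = 2.56*n^6 - 1.07*n^5 - 1.95*n^4 - 10.47*n^3 - 0.609999999999999*n^2 - 1.41*n + 7.59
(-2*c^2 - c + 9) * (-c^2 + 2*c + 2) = 2*c^4 - 3*c^3 - 15*c^2 + 16*c + 18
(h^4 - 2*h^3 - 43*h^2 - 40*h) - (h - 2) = h^4 - 2*h^3 - 43*h^2 - 41*h + 2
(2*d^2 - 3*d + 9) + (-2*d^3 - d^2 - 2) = -2*d^3 + d^2 - 3*d + 7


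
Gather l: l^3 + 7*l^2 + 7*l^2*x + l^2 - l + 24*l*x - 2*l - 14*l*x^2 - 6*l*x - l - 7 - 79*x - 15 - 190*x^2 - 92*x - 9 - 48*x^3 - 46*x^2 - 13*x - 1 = l^3 + l^2*(7*x + 8) + l*(-14*x^2 + 18*x - 4) - 48*x^3 - 236*x^2 - 184*x - 32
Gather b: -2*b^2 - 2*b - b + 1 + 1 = -2*b^2 - 3*b + 2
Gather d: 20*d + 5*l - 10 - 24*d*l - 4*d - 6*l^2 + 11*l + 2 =d*(16 - 24*l) - 6*l^2 + 16*l - 8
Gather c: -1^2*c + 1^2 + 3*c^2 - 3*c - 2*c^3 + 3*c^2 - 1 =-2*c^3 + 6*c^2 - 4*c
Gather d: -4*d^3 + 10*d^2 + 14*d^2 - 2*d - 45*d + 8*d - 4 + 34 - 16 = -4*d^3 + 24*d^2 - 39*d + 14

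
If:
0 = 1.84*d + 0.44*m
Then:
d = -0.239130434782609*m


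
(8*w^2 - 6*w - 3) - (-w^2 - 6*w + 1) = 9*w^2 - 4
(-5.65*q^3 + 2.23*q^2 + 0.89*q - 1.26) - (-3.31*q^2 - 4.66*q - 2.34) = -5.65*q^3 + 5.54*q^2 + 5.55*q + 1.08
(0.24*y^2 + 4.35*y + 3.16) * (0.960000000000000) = 0.2304*y^2 + 4.176*y + 3.0336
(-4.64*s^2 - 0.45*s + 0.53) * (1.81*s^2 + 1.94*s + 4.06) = -8.3984*s^4 - 9.8161*s^3 - 18.7521*s^2 - 0.7988*s + 2.1518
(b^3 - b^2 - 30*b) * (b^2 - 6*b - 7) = b^5 - 7*b^4 - 31*b^3 + 187*b^2 + 210*b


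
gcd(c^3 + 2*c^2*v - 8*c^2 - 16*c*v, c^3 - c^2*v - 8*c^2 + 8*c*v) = c^2 - 8*c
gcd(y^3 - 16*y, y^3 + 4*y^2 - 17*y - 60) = y - 4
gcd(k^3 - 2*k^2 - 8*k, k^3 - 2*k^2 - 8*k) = k^3 - 2*k^2 - 8*k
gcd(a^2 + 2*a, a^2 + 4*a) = a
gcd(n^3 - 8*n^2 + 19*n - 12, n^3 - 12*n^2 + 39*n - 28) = n^2 - 5*n + 4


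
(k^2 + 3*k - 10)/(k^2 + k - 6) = (k + 5)/(k + 3)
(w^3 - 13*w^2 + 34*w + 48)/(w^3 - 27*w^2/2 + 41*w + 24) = 2*(w + 1)/(2*w + 1)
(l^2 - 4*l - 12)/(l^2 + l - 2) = (l - 6)/(l - 1)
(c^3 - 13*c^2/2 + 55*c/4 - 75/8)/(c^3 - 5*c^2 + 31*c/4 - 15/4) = (c - 5/2)/(c - 1)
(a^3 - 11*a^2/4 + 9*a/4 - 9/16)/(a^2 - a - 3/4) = (8*a^2 - 10*a + 3)/(4*(2*a + 1))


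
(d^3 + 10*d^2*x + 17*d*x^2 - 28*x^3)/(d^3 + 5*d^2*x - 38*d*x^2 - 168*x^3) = (-d + x)/(-d + 6*x)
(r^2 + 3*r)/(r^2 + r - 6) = r/(r - 2)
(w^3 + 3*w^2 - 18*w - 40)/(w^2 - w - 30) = (w^2 - 2*w - 8)/(w - 6)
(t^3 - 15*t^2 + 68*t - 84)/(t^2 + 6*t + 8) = (t^3 - 15*t^2 + 68*t - 84)/(t^2 + 6*t + 8)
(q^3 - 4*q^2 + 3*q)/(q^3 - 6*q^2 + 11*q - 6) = q/(q - 2)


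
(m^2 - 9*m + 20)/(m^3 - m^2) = (m^2 - 9*m + 20)/(m^2*(m - 1))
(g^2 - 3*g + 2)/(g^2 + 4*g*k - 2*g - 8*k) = (g - 1)/(g + 4*k)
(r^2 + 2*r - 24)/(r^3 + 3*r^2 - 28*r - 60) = (r - 4)/(r^2 - 3*r - 10)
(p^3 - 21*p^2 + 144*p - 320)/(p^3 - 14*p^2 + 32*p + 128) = (p - 5)/(p + 2)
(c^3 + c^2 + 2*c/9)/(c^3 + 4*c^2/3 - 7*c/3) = (9*c^2 + 9*c + 2)/(3*(3*c^2 + 4*c - 7))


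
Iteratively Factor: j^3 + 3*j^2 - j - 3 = (j - 1)*(j^2 + 4*j + 3) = (j - 1)*(j + 3)*(j + 1)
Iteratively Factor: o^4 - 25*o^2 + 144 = (o - 4)*(o^3 + 4*o^2 - 9*o - 36) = (o - 4)*(o - 3)*(o^2 + 7*o + 12) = (o - 4)*(o - 3)*(o + 3)*(o + 4)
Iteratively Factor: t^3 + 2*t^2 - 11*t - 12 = (t + 4)*(t^2 - 2*t - 3) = (t - 3)*(t + 4)*(t + 1)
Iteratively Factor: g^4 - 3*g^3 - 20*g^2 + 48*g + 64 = (g - 4)*(g^3 + g^2 - 16*g - 16) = (g - 4)^2*(g^2 + 5*g + 4) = (g - 4)^2*(g + 1)*(g + 4)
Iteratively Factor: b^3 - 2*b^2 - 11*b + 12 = (b - 4)*(b^2 + 2*b - 3) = (b - 4)*(b - 1)*(b + 3)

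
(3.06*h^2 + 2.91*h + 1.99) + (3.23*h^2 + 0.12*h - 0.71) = 6.29*h^2 + 3.03*h + 1.28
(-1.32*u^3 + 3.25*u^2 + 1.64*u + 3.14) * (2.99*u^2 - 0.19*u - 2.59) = -3.9468*u^5 + 9.9683*u^4 + 7.7049*u^3 + 0.6595*u^2 - 4.8442*u - 8.1326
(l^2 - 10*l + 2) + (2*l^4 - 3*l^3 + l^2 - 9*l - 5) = 2*l^4 - 3*l^3 + 2*l^2 - 19*l - 3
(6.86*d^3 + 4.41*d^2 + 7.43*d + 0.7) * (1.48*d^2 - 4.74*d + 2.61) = 10.1528*d^5 - 25.9896*d^4 + 7.99759999999999*d^3 - 22.6721*d^2 + 16.0743*d + 1.827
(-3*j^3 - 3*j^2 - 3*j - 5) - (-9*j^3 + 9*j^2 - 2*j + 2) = 6*j^3 - 12*j^2 - j - 7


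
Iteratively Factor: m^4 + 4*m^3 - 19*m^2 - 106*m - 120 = (m - 5)*(m^3 + 9*m^2 + 26*m + 24) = (m - 5)*(m + 2)*(m^2 + 7*m + 12) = (m - 5)*(m + 2)*(m + 4)*(m + 3)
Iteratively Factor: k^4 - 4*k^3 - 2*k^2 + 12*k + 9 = (k + 1)*(k^3 - 5*k^2 + 3*k + 9) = (k - 3)*(k + 1)*(k^2 - 2*k - 3) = (k - 3)^2*(k + 1)*(k + 1)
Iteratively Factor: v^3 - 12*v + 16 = (v - 2)*(v^2 + 2*v - 8) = (v - 2)*(v + 4)*(v - 2)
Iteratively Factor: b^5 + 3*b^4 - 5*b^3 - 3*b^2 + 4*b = (b + 4)*(b^4 - b^3 - b^2 + b) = b*(b + 4)*(b^3 - b^2 - b + 1) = b*(b - 1)*(b + 4)*(b^2 - 1) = b*(b - 1)^2*(b + 4)*(b + 1)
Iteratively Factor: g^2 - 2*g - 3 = (g + 1)*(g - 3)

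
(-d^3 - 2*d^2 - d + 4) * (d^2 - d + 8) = -d^5 - d^4 - 7*d^3 - 11*d^2 - 12*d + 32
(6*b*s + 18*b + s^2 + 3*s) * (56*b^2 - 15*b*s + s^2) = 336*b^3*s + 1008*b^3 - 34*b^2*s^2 - 102*b^2*s - 9*b*s^3 - 27*b*s^2 + s^4 + 3*s^3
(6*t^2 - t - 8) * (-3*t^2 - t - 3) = -18*t^4 - 3*t^3 + 7*t^2 + 11*t + 24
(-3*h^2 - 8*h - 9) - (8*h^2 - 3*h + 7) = -11*h^2 - 5*h - 16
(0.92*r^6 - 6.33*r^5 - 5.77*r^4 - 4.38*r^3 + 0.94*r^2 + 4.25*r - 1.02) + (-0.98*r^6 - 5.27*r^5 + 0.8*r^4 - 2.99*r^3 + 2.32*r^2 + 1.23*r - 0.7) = -0.0599999999999999*r^6 - 11.6*r^5 - 4.97*r^4 - 7.37*r^3 + 3.26*r^2 + 5.48*r - 1.72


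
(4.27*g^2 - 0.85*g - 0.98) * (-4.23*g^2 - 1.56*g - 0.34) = -18.0621*g^4 - 3.0657*g^3 + 4.0196*g^2 + 1.8178*g + 0.3332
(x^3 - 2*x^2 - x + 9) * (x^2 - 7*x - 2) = x^5 - 9*x^4 + 11*x^3 + 20*x^2 - 61*x - 18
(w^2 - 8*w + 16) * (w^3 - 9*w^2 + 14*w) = w^5 - 17*w^4 + 102*w^3 - 256*w^2 + 224*w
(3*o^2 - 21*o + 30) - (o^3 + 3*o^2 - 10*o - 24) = -o^3 - 11*o + 54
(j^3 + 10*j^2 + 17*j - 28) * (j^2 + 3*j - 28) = j^5 + 13*j^4 + 19*j^3 - 257*j^2 - 560*j + 784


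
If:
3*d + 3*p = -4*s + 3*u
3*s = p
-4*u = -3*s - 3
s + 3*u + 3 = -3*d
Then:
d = -17/6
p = 3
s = 1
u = 3/2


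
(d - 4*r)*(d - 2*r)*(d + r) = d^3 - 5*d^2*r + 2*d*r^2 + 8*r^3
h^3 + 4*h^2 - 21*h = h*(h - 3)*(h + 7)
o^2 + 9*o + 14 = (o + 2)*(o + 7)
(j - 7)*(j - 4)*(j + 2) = j^3 - 9*j^2 + 6*j + 56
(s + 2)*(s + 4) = s^2 + 6*s + 8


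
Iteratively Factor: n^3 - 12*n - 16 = (n - 4)*(n^2 + 4*n + 4) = (n - 4)*(n + 2)*(n + 2)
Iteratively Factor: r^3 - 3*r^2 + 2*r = (r)*(r^2 - 3*r + 2) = r*(r - 1)*(r - 2)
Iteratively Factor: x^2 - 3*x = (x - 3)*(x)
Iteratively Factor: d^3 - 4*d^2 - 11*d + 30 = (d + 3)*(d^2 - 7*d + 10) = (d - 5)*(d + 3)*(d - 2)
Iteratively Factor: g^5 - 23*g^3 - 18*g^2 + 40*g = (g + 4)*(g^4 - 4*g^3 - 7*g^2 + 10*g) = (g - 1)*(g + 4)*(g^3 - 3*g^2 - 10*g) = g*(g - 1)*(g + 4)*(g^2 - 3*g - 10) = g*(g - 1)*(g + 2)*(g + 4)*(g - 5)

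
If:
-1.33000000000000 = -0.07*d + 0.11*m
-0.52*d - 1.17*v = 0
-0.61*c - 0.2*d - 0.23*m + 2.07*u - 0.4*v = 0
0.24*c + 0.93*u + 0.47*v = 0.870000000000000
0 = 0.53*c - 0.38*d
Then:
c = 6.45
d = 9.00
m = -6.36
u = 1.29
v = -4.00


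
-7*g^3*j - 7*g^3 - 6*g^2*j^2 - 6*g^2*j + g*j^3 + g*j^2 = (-7*g + j)*(g + j)*(g*j + g)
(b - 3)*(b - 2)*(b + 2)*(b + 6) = b^4 + 3*b^3 - 22*b^2 - 12*b + 72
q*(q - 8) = q^2 - 8*q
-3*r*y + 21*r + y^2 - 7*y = (-3*r + y)*(y - 7)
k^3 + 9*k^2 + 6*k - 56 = (k - 2)*(k + 4)*(k + 7)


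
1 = 1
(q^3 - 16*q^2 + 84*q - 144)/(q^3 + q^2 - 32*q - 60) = (q^2 - 10*q + 24)/(q^2 + 7*q + 10)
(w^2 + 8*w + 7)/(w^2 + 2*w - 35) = (w + 1)/(w - 5)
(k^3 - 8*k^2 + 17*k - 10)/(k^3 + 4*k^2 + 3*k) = (k^3 - 8*k^2 + 17*k - 10)/(k*(k^2 + 4*k + 3))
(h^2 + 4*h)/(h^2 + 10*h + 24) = h/(h + 6)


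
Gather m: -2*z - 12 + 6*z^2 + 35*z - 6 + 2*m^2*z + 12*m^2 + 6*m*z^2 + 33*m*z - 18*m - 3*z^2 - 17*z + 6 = m^2*(2*z + 12) + m*(6*z^2 + 33*z - 18) + 3*z^2 + 16*z - 12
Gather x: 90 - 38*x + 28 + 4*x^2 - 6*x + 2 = 4*x^2 - 44*x + 120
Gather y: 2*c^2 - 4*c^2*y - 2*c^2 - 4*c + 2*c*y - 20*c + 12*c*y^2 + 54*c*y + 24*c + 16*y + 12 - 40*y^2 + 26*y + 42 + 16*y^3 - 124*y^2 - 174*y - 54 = 16*y^3 + y^2*(12*c - 164) + y*(-4*c^2 + 56*c - 132)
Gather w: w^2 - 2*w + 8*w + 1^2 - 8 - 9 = w^2 + 6*w - 16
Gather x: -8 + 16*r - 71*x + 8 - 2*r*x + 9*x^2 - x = 16*r + 9*x^2 + x*(-2*r - 72)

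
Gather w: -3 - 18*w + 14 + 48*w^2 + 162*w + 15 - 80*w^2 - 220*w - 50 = -32*w^2 - 76*w - 24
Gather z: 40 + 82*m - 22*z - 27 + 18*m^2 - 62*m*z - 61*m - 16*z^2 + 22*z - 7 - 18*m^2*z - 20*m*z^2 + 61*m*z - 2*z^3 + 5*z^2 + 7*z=18*m^2 + 21*m - 2*z^3 + z^2*(-20*m - 11) + z*(-18*m^2 - m + 7) + 6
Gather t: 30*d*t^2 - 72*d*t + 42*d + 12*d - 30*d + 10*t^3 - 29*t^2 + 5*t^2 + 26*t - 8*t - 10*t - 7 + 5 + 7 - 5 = 24*d + 10*t^3 + t^2*(30*d - 24) + t*(8 - 72*d)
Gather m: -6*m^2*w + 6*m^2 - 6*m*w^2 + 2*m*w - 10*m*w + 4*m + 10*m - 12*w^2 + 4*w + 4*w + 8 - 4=m^2*(6 - 6*w) + m*(-6*w^2 - 8*w + 14) - 12*w^2 + 8*w + 4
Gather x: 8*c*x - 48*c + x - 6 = -48*c + x*(8*c + 1) - 6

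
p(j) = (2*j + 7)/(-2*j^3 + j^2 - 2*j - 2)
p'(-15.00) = 0.00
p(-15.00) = 0.00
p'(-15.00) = 0.00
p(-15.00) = 0.00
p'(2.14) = 0.53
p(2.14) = -0.53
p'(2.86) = 0.23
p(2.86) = -0.27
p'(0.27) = 1.48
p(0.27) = -3.01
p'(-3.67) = 0.01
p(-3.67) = -0.00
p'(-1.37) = 1.39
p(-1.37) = 0.55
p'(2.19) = 0.50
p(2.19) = -0.50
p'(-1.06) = 4.58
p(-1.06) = 1.35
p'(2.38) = 0.40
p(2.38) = -0.42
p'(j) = (2*j + 7)*(6*j^2 - 2*j + 2)/(-2*j^3 + j^2 - 2*j - 2)^2 + 2/(-2*j^3 + j^2 - 2*j - 2) = 2*(4*j^3 + 20*j^2 - 7*j + 5)/(4*j^6 - 4*j^5 + 9*j^4 + 4*j^3 + 8*j + 4)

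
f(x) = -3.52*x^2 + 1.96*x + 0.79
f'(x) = 1.96 - 7.04*x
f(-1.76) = -13.56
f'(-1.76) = 14.35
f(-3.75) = -56.06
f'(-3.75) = 28.36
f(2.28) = -13.04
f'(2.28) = -14.09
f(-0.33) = -0.24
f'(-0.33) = 4.28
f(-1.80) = -14.14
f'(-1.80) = 14.63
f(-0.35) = -0.33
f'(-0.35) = 4.42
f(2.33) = -13.75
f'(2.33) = -14.44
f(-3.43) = -47.35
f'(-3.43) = 26.11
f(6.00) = -114.17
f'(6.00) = -40.28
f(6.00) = -114.17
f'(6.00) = -40.28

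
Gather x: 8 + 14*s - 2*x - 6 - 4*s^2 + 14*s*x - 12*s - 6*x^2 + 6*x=-4*s^2 + 2*s - 6*x^2 + x*(14*s + 4) + 2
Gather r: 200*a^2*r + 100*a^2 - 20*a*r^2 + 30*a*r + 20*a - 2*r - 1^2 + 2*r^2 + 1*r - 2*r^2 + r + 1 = 100*a^2 - 20*a*r^2 + 20*a + r*(200*a^2 + 30*a)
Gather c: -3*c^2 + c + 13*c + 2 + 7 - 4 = -3*c^2 + 14*c + 5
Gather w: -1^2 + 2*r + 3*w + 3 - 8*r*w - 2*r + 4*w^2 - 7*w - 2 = 4*w^2 + w*(-8*r - 4)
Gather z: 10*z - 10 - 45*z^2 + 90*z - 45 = -45*z^2 + 100*z - 55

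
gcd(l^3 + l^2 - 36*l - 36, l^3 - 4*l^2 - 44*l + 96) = l + 6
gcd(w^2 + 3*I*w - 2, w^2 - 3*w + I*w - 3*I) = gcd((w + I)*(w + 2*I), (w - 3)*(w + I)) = w + I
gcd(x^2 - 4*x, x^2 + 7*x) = x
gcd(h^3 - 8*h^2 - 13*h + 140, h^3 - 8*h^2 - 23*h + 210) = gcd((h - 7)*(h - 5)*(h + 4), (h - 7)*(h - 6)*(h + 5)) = h - 7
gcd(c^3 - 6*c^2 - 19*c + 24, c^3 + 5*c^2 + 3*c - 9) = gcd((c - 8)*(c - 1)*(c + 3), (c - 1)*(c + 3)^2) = c^2 + 2*c - 3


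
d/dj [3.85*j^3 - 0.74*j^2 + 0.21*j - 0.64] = 11.55*j^2 - 1.48*j + 0.21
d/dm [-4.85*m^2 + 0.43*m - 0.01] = 0.43 - 9.7*m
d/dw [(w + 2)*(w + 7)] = 2*w + 9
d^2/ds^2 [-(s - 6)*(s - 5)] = -2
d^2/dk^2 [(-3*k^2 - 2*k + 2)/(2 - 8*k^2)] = (32*k^3 - 60*k^2 + 24*k - 5)/(64*k^6 - 48*k^4 + 12*k^2 - 1)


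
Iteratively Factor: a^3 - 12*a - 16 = (a + 2)*(a^2 - 2*a - 8) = (a - 4)*(a + 2)*(a + 2)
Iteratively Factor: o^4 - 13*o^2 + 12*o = (o - 1)*(o^3 + o^2 - 12*o) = o*(o - 1)*(o^2 + o - 12) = o*(o - 1)*(o + 4)*(o - 3)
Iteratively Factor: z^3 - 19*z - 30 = (z - 5)*(z^2 + 5*z + 6) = (z - 5)*(z + 2)*(z + 3)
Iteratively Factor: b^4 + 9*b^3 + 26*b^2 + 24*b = (b + 3)*(b^3 + 6*b^2 + 8*b) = (b + 3)*(b + 4)*(b^2 + 2*b) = b*(b + 3)*(b + 4)*(b + 2)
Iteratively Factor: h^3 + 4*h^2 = (h + 4)*(h^2) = h*(h + 4)*(h)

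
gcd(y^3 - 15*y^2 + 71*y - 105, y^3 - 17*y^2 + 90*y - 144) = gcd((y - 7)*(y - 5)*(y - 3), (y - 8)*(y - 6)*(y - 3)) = y - 3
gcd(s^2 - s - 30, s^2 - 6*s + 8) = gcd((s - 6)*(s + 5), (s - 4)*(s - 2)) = 1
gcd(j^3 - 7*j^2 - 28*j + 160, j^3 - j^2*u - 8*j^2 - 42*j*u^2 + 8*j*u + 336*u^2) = j - 8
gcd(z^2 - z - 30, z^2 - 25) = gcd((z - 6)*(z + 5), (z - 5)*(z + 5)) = z + 5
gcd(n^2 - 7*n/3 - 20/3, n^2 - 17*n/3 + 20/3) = n - 4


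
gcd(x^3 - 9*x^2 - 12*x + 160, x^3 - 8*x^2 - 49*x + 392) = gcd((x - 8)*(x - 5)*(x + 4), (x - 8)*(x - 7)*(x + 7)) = x - 8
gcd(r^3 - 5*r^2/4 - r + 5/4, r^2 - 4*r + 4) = 1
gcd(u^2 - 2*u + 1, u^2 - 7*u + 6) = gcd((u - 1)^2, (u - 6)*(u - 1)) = u - 1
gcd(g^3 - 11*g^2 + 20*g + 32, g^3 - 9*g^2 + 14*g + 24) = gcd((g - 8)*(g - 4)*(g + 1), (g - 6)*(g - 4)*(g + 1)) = g^2 - 3*g - 4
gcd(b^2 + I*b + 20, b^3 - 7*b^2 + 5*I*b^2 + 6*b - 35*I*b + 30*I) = b + 5*I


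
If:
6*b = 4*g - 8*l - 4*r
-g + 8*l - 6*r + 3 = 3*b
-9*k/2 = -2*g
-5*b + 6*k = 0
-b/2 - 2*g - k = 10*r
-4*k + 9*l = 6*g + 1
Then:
No Solution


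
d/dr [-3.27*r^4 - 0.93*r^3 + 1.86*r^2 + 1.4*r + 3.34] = -13.08*r^3 - 2.79*r^2 + 3.72*r + 1.4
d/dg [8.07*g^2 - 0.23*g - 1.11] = 16.14*g - 0.23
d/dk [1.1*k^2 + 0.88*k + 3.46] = 2.2*k + 0.88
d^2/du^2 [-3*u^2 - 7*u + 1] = -6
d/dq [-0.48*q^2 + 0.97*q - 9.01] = 0.97 - 0.96*q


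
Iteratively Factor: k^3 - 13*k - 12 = (k + 1)*(k^2 - k - 12) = (k + 1)*(k + 3)*(k - 4)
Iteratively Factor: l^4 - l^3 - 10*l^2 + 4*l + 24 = (l + 2)*(l^3 - 3*l^2 - 4*l + 12) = (l + 2)^2*(l^2 - 5*l + 6) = (l - 2)*(l + 2)^2*(l - 3)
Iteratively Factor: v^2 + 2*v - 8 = (v + 4)*(v - 2)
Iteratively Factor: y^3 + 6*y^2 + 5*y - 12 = (y + 3)*(y^2 + 3*y - 4) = (y + 3)*(y + 4)*(y - 1)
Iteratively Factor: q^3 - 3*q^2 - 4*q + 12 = (q - 2)*(q^2 - q - 6) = (q - 2)*(q + 2)*(q - 3)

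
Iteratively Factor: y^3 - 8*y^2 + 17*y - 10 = (y - 5)*(y^2 - 3*y + 2) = (y - 5)*(y - 2)*(y - 1)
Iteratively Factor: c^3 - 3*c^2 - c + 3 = (c + 1)*(c^2 - 4*c + 3) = (c - 3)*(c + 1)*(c - 1)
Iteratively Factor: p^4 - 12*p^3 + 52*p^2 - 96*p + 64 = (p - 2)*(p^3 - 10*p^2 + 32*p - 32) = (p - 4)*(p - 2)*(p^2 - 6*p + 8) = (p - 4)^2*(p - 2)*(p - 2)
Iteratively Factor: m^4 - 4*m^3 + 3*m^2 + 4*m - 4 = (m + 1)*(m^3 - 5*m^2 + 8*m - 4) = (m - 2)*(m + 1)*(m^2 - 3*m + 2) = (m - 2)*(m - 1)*(m + 1)*(m - 2)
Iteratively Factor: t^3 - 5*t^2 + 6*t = (t - 3)*(t^2 - 2*t) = (t - 3)*(t - 2)*(t)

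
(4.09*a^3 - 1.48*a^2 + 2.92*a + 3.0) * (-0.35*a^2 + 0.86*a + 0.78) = -1.4315*a^5 + 4.0354*a^4 + 0.8954*a^3 + 0.3068*a^2 + 4.8576*a + 2.34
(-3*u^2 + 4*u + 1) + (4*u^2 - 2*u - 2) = u^2 + 2*u - 1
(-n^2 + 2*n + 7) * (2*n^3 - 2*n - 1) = -2*n^5 + 4*n^4 + 16*n^3 - 3*n^2 - 16*n - 7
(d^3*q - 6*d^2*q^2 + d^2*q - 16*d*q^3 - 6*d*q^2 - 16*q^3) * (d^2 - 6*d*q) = d^5*q - 12*d^4*q^2 + d^4*q + 20*d^3*q^3 - 12*d^3*q^2 + 96*d^2*q^4 + 20*d^2*q^3 + 96*d*q^4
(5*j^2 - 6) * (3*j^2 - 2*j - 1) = 15*j^4 - 10*j^3 - 23*j^2 + 12*j + 6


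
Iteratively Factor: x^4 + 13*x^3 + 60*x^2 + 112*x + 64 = (x + 1)*(x^3 + 12*x^2 + 48*x + 64) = (x + 1)*(x + 4)*(x^2 + 8*x + 16) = (x + 1)*(x + 4)^2*(x + 4)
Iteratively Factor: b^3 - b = (b)*(b^2 - 1) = b*(b + 1)*(b - 1)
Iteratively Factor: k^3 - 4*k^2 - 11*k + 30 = (k - 5)*(k^2 + k - 6) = (k - 5)*(k - 2)*(k + 3)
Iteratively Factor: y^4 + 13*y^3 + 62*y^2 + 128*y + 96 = (y + 2)*(y^3 + 11*y^2 + 40*y + 48) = (y + 2)*(y + 4)*(y^2 + 7*y + 12) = (y + 2)*(y + 3)*(y + 4)*(y + 4)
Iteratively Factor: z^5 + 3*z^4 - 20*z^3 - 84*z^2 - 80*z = (z - 5)*(z^4 + 8*z^3 + 20*z^2 + 16*z) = (z - 5)*(z + 2)*(z^3 + 6*z^2 + 8*z) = (z - 5)*(z + 2)^2*(z^2 + 4*z) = (z - 5)*(z + 2)^2*(z + 4)*(z)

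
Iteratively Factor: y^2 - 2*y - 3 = (y - 3)*(y + 1)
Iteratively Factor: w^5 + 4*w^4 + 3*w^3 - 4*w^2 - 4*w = (w + 2)*(w^4 + 2*w^3 - w^2 - 2*w) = (w - 1)*(w + 2)*(w^3 + 3*w^2 + 2*w) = (w - 1)*(w + 1)*(w + 2)*(w^2 + 2*w) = (w - 1)*(w + 1)*(w + 2)^2*(w)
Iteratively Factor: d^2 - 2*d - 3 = (d + 1)*(d - 3)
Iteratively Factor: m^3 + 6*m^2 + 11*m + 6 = (m + 1)*(m^2 + 5*m + 6) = (m + 1)*(m + 2)*(m + 3)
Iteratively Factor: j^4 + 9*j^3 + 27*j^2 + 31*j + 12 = (j + 4)*(j^3 + 5*j^2 + 7*j + 3) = (j + 1)*(j + 4)*(j^2 + 4*j + 3) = (j + 1)^2*(j + 4)*(j + 3)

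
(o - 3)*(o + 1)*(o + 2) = o^3 - 7*o - 6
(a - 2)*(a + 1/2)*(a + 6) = a^3 + 9*a^2/2 - 10*a - 6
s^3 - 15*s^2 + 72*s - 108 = (s - 6)^2*(s - 3)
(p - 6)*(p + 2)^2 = p^3 - 2*p^2 - 20*p - 24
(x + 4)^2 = x^2 + 8*x + 16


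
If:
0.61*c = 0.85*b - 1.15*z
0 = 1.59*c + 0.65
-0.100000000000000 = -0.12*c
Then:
No Solution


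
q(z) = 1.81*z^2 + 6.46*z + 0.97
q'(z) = 3.62*z + 6.46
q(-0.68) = -2.59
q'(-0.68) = 4.00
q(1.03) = 9.54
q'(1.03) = 10.19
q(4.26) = 61.34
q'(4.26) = 21.88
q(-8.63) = 80.02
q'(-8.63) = -24.78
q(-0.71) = -2.70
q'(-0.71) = 3.89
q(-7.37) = 51.67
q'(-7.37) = -20.22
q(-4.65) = 10.07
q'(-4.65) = -10.37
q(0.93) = 8.54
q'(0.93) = 9.83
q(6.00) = 104.89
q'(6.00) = 28.18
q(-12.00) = 184.09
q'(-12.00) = -36.98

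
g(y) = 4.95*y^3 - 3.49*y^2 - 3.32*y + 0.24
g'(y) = 14.85*y^2 - 6.98*y - 3.32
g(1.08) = -1.18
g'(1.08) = 6.46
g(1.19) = -0.31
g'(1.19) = 9.40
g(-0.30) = 0.79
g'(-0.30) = 0.11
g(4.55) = 379.15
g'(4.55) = 272.35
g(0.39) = -1.29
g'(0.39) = -3.78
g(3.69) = 189.17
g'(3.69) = 173.12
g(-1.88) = -38.74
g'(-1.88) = 62.29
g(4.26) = 305.44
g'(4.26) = 236.44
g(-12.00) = -9016.08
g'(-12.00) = 2218.84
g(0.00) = 0.24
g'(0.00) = -3.32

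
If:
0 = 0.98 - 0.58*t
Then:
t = 1.69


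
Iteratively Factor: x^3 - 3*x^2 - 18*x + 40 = (x + 4)*(x^2 - 7*x + 10) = (x - 2)*(x + 4)*(x - 5)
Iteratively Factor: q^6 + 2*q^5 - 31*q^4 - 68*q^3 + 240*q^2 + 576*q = (q)*(q^5 + 2*q^4 - 31*q^3 - 68*q^2 + 240*q + 576) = q*(q + 3)*(q^4 - q^3 - 28*q^2 + 16*q + 192) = q*(q - 4)*(q + 3)*(q^3 + 3*q^2 - 16*q - 48) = q*(q - 4)^2*(q + 3)*(q^2 + 7*q + 12) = q*(q - 4)^2*(q + 3)*(q + 4)*(q + 3)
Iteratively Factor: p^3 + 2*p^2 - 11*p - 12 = (p + 4)*(p^2 - 2*p - 3) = (p + 1)*(p + 4)*(p - 3)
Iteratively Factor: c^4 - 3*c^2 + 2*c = (c - 1)*(c^3 + c^2 - 2*c) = (c - 1)*(c + 2)*(c^2 - c) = c*(c - 1)*(c + 2)*(c - 1)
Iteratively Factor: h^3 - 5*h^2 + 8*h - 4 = (h - 1)*(h^2 - 4*h + 4) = (h - 2)*(h - 1)*(h - 2)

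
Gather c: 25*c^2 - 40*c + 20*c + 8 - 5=25*c^2 - 20*c + 3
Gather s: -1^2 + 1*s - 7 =s - 8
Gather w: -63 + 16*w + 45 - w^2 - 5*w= -w^2 + 11*w - 18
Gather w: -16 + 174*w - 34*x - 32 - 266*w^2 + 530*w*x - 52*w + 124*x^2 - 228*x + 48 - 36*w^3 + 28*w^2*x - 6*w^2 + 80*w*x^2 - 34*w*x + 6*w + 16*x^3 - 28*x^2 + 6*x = -36*w^3 + w^2*(28*x - 272) + w*(80*x^2 + 496*x + 128) + 16*x^3 + 96*x^2 - 256*x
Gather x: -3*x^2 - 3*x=-3*x^2 - 3*x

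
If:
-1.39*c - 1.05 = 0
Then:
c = -0.76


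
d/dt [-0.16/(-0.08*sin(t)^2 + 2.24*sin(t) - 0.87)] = (0.3584 - 0.0256*sin(t))*cos(t)/(0.08*sin(t)^2 - 2.24*sin(t) + 0.87)^2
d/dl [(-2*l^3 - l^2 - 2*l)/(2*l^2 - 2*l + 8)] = (-l^4 + 2*l^3 - 21*l^2/2 - 4*l - 4)/(l^4 - 2*l^3 + 9*l^2 - 8*l + 16)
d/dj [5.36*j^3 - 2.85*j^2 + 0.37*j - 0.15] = 16.08*j^2 - 5.7*j + 0.37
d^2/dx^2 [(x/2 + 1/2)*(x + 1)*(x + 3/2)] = 3*x + 7/2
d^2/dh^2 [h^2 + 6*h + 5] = 2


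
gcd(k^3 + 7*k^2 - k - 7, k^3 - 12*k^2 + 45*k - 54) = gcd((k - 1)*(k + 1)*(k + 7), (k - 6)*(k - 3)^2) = 1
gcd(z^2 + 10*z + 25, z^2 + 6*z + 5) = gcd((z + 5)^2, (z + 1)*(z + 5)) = z + 5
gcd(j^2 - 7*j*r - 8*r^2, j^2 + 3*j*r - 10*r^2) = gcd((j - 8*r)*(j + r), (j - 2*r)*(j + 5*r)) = 1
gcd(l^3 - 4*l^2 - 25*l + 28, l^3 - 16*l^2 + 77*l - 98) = l - 7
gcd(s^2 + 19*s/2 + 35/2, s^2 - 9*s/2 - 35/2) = s + 5/2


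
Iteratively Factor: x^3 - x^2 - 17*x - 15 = (x - 5)*(x^2 + 4*x + 3) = (x - 5)*(x + 3)*(x + 1)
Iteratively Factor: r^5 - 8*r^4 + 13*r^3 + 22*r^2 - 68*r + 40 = (r - 1)*(r^4 - 7*r^3 + 6*r^2 + 28*r - 40) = (r - 5)*(r - 1)*(r^3 - 2*r^2 - 4*r + 8) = (r - 5)*(r - 2)*(r - 1)*(r^2 - 4) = (r - 5)*(r - 2)*(r - 1)*(r + 2)*(r - 2)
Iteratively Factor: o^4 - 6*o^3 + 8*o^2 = (o - 2)*(o^3 - 4*o^2) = o*(o - 2)*(o^2 - 4*o) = o^2*(o - 2)*(o - 4)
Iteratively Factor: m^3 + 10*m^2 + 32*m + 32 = (m + 2)*(m^2 + 8*m + 16) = (m + 2)*(m + 4)*(m + 4)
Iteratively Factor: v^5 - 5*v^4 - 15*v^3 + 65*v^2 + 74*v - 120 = (v - 4)*(v^4 - v^3 - 19*v^2 - 11*v + 30) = (v - 4)*(v + 2)*(v^3 - 3*v^2 - 13*v + 15) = (v - 4)*(v + 2)*(v + 3)*(v^2 - 6*v + 5) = (v - 4)*(v - 1)*(v + 2)*(v + 3)*(v - 5)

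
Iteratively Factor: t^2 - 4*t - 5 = (t + 1)*(t - 5)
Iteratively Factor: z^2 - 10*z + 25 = (z - 5)*(z - 5)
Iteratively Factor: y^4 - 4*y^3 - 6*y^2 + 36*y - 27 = (y - 3)*(y^3 - y^2 - 9*y + 9) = (y - 3)^2*(y^2 + 2*y - 3) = (y - 3)^2*(y - 1)*(y + 3)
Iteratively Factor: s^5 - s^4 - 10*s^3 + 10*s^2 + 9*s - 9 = (s - 1)*(s^4 - 10*s^2 + 9) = (s - 1)*(s + 1)*(s^3 - s^2 - 9*s + 9) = (s - 1)*(s + 1)*(s + 3)*(s^2 - 4*s + 3) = (s - 3)*(s - 1)*(s + 1)*(s + 3)*(s - 1)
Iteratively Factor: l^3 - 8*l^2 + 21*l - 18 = (l - 2)*(l^2 - 6*l + 9) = (l - 3)*(l - 2)*(l - 3)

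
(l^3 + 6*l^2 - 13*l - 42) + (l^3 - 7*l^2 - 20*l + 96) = 2*l^3 - l^2 - 33*l + 54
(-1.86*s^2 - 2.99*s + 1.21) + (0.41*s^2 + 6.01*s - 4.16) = -1.45*s^2 + 3.02*s - 2.95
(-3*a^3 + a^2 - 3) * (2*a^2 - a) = -6*a^5 + 5*a^4 - a^3 - 6*a^2 + 3*a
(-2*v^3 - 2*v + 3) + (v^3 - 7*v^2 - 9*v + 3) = -v^3 - 7*v^2 - 11*v + 6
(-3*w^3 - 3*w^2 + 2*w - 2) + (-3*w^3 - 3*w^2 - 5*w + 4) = -6*w^3 - 6*w^2 - 3*w + 2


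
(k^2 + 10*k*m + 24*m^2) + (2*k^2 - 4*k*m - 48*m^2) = 3*k^2 + 6*k*m - 24*m^2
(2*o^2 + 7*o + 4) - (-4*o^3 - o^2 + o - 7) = 4*o^3 + 3*o^2 + 6*o + 11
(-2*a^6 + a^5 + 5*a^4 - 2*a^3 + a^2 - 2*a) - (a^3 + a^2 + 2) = -2*a^6 + a^5 + 5*a^4 - 3*a^3 - 2*a - 2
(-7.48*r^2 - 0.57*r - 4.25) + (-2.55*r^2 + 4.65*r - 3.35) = -10.03*r^2 + 4.08*r - 7.6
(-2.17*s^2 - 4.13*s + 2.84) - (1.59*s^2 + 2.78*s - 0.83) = -3.76*s^2 - 6.91*s + 3.67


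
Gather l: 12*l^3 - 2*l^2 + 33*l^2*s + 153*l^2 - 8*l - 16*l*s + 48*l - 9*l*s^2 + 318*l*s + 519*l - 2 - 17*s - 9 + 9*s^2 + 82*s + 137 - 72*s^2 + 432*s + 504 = 12*l^3 + l^2*(33*s + 151) + l*(-9*s^2 + 302*s + 559) - 63*s^2 + 497*s + 630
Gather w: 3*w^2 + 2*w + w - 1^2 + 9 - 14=3*w^2 + 3*w - 6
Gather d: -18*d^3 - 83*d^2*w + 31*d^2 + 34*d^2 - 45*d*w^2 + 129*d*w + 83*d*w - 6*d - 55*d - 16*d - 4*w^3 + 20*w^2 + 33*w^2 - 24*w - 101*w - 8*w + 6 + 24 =-18*d^3 + d^2*(65 - 83*w) + d*(-45*w^2 + 212*w - 77) - 4*w^3 + 53*w^2 - 133*w + 30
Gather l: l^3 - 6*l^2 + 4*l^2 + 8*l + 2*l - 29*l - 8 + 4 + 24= l^3 - 2*l^2 - 19*l + 20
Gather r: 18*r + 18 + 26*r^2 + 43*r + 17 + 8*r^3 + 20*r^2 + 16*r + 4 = 8*r^3 + 46*r^2 + 77*r + 39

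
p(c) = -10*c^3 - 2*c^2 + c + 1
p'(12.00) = -4367.00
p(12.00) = -17555.00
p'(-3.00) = -257.00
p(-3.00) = 250.00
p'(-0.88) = -18.71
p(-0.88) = 5.39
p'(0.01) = 0.96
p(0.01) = 1.01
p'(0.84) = -23.53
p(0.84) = -5.50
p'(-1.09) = -30.28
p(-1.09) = 10.48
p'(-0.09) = 1.12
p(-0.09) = 0.90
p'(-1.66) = -75.03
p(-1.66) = 39.57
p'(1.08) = -38.31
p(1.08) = -12.85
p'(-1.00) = -25.00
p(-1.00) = 8.00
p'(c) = -30*c^2 - 4*c + 1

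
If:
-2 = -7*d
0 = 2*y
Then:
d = 2/7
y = 0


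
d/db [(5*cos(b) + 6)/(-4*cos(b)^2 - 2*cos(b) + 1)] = (20*sin(b)^2 - 48*cos(b) - 37)*sin(b)/(-4*sin(b)^2 + 2*cos(b) + 3)^2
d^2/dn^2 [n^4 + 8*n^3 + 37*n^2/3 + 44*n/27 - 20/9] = 12*n^2 + 48*n + 74/3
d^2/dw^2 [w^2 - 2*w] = 2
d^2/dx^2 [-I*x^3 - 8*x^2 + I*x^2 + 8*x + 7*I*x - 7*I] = -6*I*x - 16 + 2*I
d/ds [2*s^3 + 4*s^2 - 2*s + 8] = 6*s^2 + 8*s - 2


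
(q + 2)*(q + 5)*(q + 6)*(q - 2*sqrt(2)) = q^4 - 2*sqrt(2)*q^3 + 13*q^3 - 26*sqrt(2)*q^2 + 52*q^2 - 104*sqrt(2)*q + 60*q - 120*sqrt(2)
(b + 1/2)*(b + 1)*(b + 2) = b^3 + 7*b^2/2 + 7*b/2 + 1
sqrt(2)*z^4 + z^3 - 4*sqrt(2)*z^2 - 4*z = z*(z - 2)*(z + 2)*(sqrt(2)*z + 1)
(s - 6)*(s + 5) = s^2 - s - 30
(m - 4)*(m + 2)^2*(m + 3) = m^4 + 3*m^3 - 12*m^2 - 52*m - 48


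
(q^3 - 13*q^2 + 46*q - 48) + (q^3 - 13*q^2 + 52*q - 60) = 2*q^3 - 26*q^2 + 98*q - 108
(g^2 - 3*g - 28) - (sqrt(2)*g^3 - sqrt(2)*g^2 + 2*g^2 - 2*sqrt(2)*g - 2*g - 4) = -sqrt(2)*g^3 - g^2 + sqrt(2)*g^2 - g + 2*sqrt(2)*g - 24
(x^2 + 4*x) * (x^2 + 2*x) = x^4 + 6*x^3 + 8*x^2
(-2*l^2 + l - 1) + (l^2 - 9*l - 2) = -l^2 - 8*l - 3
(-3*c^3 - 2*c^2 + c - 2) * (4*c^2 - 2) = -12*c^5 - 8*c^4 + 10*c^3 - 4*c^2 - 2*c + 4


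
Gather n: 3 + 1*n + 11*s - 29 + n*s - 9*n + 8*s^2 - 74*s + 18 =n*(s - 8) + 8*s^2 - 63*s - 8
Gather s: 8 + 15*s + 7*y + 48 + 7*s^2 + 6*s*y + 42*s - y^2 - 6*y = 7*s^2 + s*(6*y + 57) - y^2 + y + 56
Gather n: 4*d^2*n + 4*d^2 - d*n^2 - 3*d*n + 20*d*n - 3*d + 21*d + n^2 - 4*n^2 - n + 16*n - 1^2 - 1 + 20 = 4*d^2 + 18*d + n^2*(-d - 3) + n*(4*d^2 + 17*d + 15) + 18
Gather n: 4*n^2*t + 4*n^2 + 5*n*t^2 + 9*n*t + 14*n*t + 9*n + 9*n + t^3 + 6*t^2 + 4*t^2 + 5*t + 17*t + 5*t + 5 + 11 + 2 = n^2*(4*t + 4) + n*(5*t^2 + 23*t + 18) + t^3 + 10*t^2 + 27*t + 18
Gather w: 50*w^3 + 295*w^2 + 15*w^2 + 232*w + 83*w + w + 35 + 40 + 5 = 50*w^3 + 310*w^2 + 316*w + 80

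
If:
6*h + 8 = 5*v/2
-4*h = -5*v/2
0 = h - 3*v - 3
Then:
No Solution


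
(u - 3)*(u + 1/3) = u^2 - 8*u/3 - 1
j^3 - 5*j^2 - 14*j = j*(j - 7)*(j + 2)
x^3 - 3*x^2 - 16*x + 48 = (x - 4)*(x - 3)*(x + 4)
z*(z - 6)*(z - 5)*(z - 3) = z^4 - 14*z^3 + 63*z^2 - 90*z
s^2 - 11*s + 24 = (s - 8)*(s - 3)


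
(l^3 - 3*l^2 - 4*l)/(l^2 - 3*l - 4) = l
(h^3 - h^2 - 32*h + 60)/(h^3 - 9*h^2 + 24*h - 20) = (h + 6)/(h - 2)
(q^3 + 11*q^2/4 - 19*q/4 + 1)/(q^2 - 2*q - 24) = (4*q^2 - 5*q + 1)/(4*(q - 6))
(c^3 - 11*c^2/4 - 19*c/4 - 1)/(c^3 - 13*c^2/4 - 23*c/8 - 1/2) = 2*(c + 1)/(2*c + 1)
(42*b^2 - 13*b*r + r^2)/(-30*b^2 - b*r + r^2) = (-7*b + r)/(5*b + r)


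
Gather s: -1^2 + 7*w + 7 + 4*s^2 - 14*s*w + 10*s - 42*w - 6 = 4*s^2 + s*(10 - 14*w) - 35*w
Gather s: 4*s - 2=4*s - 2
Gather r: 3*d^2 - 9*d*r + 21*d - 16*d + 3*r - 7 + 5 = 3*d^2 + 5*d + r*(3 - 9*d) - 2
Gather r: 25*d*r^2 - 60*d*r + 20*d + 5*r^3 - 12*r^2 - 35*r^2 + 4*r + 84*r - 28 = 20*d + 5*r^3 + r^2*(25*d - 47) + r*(88 - 60*d) - 28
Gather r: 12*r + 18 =12*r + 18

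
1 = 1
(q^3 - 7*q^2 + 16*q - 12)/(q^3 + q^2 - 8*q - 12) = (q^2 - 4*q + 4)/(q^2 + 4*q + 4)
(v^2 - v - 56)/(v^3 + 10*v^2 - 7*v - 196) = (v - 8)/(v^2 + 3*v - 28)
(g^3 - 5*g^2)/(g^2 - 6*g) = g*(g - 5)/(g - 6)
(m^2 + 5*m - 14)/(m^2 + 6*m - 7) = (m - 2)/(m - 1)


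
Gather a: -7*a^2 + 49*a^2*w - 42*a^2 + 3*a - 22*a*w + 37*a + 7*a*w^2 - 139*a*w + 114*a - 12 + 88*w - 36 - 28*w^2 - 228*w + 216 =a^2*(49*w - 49) + a*(7*w^2 - 161*w + 154) - 28*w^2 - 140*w + 168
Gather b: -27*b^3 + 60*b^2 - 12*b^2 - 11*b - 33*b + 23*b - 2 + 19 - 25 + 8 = -27*b^3 + 48*b^2 - 21*b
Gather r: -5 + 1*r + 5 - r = 0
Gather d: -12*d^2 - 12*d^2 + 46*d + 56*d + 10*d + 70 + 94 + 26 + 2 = -24*d^2 + 112*d + 192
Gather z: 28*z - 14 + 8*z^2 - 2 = 8*z^2 + 28*z - 16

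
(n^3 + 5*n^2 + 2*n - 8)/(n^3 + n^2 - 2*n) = (n + 4)/n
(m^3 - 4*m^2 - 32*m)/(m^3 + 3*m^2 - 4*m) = (m - 8)/(m - 1)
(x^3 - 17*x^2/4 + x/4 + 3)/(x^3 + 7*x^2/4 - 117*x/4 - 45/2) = (x^2 - 5*x + 4)/(x^2 + x - 30)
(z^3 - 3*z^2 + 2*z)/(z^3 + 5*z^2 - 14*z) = (z - 1)/(z + 7)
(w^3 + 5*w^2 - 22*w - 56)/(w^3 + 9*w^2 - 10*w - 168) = (w + 2)/(w + 6)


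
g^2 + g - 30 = (g - 5)*(g + 6)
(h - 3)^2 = h^2 - 6*h + 9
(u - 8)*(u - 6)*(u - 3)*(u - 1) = u^4 - 18*u^3 + 107*u^2 - 234*u + 144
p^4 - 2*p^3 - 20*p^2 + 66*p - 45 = (p - 3)^2*(p - 1)*(p + 5)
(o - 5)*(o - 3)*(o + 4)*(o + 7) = o^4 + 3*o^3 - 45*o^2 - 59*o + 420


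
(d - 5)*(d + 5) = d^2 - 25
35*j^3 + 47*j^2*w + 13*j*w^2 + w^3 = (j + w)*(5*j + w)*(7*j + w)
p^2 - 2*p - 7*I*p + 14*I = (p - 2)*(p - 7*I)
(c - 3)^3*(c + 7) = c^4 - 2*c^3 - 36*c^2 + 162*c - 189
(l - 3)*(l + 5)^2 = l^3 + 7*l^2 - 5*l - 75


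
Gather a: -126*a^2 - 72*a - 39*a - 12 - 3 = -126*a^2 - 111*a - 15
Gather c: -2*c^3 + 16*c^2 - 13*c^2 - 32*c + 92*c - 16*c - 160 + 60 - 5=-2*c^3 + 3*c^2 + 44*c - 105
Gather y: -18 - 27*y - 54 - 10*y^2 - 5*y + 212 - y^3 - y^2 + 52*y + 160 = -y^3 - 11*y^2 + 20*y + 300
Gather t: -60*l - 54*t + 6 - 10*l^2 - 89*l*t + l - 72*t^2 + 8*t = -10*l^2 - 59*l - 72*t^2 + t*(-89*l - 46) + 6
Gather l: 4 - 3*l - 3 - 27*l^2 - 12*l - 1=-27*l^2 - 15*l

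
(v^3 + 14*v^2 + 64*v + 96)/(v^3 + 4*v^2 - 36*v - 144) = (v + 4)/(v - 6)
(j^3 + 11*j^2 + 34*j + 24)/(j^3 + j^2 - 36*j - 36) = (j + 4)/(j - 6)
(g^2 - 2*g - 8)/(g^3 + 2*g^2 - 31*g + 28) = (g + 2)/(g^2 + 6*g - 7)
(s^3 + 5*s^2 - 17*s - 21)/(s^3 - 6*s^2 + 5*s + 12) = (s + 7)/(s - 4)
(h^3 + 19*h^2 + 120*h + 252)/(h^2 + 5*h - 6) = (h^2 + 13*h + 42)/(h - 1)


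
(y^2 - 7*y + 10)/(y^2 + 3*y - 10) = (y - 5)/(y + 5)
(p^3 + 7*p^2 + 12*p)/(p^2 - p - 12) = p*(p + 4)/(p - 4)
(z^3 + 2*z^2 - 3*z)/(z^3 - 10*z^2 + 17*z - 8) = z*(z + 3)/(z^2 - 9*z + 8)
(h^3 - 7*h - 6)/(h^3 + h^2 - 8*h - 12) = (h + 1)/(h + 2)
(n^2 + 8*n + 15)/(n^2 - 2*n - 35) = (n + 3)/(n - 7)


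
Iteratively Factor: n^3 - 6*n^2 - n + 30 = (n + 2)*(n^2 - 8*n + 15) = (n - 5)*(n + 2)*(n - 3)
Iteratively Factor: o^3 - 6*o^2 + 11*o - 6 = (o - 2)*(o^2 - 4*o + 3) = (o - 3)*(o - 2)*(o - 1)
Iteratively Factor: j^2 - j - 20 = (j - 5)*(j + 4)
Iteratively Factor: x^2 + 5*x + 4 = (x + 1)*(x + 4)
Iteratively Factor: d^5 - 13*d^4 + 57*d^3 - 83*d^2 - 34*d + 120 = (d - 5)*(d^4 - 8*d^3 + 17*d^2 + 2*d - 24) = (d - 5)*(d - 3)*(d^3 - 5*d^2 + 2*d + 8) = (d - 5)*(d - 3)*(d - 2)*(d^2 - 3*d - 4) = (d - 5)*(d - 3)*(d - 2)*(d + 1)*(d - 4)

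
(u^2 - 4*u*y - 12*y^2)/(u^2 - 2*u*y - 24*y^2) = (u + 2*y)/(u + 4*y)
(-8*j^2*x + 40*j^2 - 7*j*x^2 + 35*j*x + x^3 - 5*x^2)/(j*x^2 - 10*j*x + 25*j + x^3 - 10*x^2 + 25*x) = (-8*j + x)/(x - 5)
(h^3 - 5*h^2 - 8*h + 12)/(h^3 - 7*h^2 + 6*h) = (h + 2)/h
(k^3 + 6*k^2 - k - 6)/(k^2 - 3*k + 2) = (k^2 + 7*k + 6)/(k - 2)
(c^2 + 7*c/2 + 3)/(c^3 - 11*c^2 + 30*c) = (c^2 + 7*c/2 + 3)/(c*(c^2 - 11*c + 30))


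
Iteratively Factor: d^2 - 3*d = (d)*(d - 3)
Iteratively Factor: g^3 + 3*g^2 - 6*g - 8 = (g + 4)*(g^2 - g - 2) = (g - 2)*(g + 4)*(g + 1)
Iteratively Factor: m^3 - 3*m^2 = (m - 3)*(m^2) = m*(m - 3)*(m)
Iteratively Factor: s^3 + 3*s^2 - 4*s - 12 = (s + 3)*(s^2 - 4) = (s + 2)*(s + 3)*(s - 2)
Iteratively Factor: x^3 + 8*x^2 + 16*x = (x + 4)*(x^2 + 4*x) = x*(x + 4)*(x + 4)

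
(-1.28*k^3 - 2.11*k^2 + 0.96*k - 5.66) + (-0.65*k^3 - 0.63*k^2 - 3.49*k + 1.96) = -1.93*k^3 - 2.74*k^2 - 2.53*k - 3.7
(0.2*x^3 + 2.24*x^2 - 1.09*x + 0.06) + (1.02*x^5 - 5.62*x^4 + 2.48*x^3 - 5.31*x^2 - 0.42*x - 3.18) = 1.02*x^5 - 5.62*x^4 + 2.68*x^3 - 3.07*x^2 - 1.51*x - 3.12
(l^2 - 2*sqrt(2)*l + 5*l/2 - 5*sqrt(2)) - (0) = l^2 - 2*sqrt(2)*l + 5*l/2 - 5*sqrt(2)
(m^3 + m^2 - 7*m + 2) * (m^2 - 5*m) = m^5 - 4*m^4 - 12*m^3 + 37*m^2 - 10*m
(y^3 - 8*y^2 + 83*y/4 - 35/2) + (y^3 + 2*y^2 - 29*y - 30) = 2*y^3 - 6*y^2 - 33*y/4 - 95/2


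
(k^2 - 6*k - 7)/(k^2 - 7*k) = (k + 1)/k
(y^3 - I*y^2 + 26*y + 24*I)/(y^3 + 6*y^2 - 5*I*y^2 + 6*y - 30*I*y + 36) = (y + 4*I)/(y + 6)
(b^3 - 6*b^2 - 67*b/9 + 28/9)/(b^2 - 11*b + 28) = (b^2 + b - 4/9)/(b - 4)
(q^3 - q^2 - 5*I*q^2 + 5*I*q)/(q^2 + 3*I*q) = (q^2 - q - 5*I*q + 5*I)/(q + 3*I)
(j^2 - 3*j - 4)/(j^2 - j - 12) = (j + 1)/(j + 3)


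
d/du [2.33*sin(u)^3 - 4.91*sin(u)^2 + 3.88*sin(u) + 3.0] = (6.99*sin(u)^2 - 9.82*sin(u) + 3.88)*cos(u)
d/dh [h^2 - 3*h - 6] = 2*h - 3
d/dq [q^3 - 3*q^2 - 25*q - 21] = 3*q^2 - 6*q - 25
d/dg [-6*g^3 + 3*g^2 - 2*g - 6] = -18*g^2 + 6*g - 2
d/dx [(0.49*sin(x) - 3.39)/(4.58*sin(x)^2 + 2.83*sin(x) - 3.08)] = (-2.2442*sin(x)^2 + 31.0524*sin(x) + 8.0845)*cos(x)/(20.9764*sin(x)^4 + 25.9228*sin(x)^3 - 20.2039*sin(x)^2 - 17.4328*sin(x) + 9.4864)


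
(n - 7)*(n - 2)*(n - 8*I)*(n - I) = n^4 - 9*n^3 - 9*I*n^3 + 6*n^2 + 81*I*n^2 + 72*n - 126*I*n - 112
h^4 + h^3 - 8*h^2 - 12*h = h*(h - 3)*(h + 2)^2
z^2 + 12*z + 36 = (z + 6)^2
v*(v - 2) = v^2 - 2*v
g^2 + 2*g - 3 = (g - 1)*(g + 3)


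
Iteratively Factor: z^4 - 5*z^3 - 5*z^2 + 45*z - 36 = (z - 4)*(z^3 - z^2 - 9*z + 9) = (z - 4)*(z + 3)*(z^2 - 4*z + 3) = (z - 4)*(z - 1)*(z + 3)*(z - 3)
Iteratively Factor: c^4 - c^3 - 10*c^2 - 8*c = (c + 2)*(c^3 - 3*c^2 - 4*c) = c*(c + 2)*(c^2 - 3*c - 4) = c*(c - 4)*(c + 2)*(c + 1)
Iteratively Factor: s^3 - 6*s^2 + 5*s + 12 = (s + 1)*(s^2 - 7*s + 12) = (s - 4)*(s + 1)*(s - 3)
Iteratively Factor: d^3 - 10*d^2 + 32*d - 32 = (d - 4)*(d^2 - 6*d + 8) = (d - 4)*(d - 2)*(d - 4)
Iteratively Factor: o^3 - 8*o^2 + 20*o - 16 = (o - 4)*(o^2 - 4*o + 4) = (o - 4)*(o - 2)*(o - 2)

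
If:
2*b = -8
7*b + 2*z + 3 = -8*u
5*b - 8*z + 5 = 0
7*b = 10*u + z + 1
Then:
No Solution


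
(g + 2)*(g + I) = g^2 + 2*g + I*g + 2*I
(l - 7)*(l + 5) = l^2 - 2*l - 35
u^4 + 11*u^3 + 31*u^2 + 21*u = u*(u + 1)*(u + 3)*(u + 7)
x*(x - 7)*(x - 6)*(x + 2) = x^4 - 11*x^3 + 16*x^2 + 84*x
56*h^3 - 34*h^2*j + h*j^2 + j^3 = (-4*h + j)*(-2*h + j)*(7*h + j)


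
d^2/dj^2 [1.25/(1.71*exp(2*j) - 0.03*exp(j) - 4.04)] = ((0.0375 - 8.55*exp(j))*(-1.71*exp(2*j) + 0.03*exp(j) + 4.04) - 1.25*(3.42*exp(j) - 0.03)*(6.84*exp(j) - 0.06)*exp(j))*exp(j)/(-1.71*exp(2*j) + 0.03*exp(j) + 4.04)^3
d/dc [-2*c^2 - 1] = -4*c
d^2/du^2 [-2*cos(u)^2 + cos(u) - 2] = -cos(u) + 4*cos(2*u)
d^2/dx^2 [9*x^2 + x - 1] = 18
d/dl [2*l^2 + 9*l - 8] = 4*l + 9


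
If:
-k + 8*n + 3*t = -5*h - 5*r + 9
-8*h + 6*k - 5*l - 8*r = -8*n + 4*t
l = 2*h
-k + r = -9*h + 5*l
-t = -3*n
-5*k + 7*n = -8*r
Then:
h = 3/79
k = -225/79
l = 6/79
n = 93/79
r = -222/79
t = 279/79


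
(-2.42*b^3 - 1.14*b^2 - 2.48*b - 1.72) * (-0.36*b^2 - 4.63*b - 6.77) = 0.8712*b^5 + 11.615*b^4 + 22.5544*b^3 + 19.8194*b^2 + 24.7532*b + 11.6444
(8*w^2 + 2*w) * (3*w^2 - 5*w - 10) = 24*w^4 - 34*w^3 - 90*w^2 - 20*w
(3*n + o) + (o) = 3*n + 2*o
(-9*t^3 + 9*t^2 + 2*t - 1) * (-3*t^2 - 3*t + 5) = 27*t^5 - 78*t^3 + 42*t^2 + 13*t - 5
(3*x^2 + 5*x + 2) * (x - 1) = 3*x^3 + 2*x^2 - 3*x - 2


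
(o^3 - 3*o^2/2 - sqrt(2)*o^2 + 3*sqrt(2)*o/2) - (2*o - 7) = o^3 - 3*o^2/2 - sqrt(2)*o^2 - 2*o + 3*sqrt(2)*o/2 + 7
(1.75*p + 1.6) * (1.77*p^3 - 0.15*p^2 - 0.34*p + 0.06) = 3.0975*p^4 + 2.5695*p^3 - 0.835*p^2 - 0.439*p + 0.096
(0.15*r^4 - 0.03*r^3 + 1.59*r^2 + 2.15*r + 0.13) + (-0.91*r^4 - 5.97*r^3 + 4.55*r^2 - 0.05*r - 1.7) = -0.76*r^4 - 6.0*r^3 + 6.14*r^2 + 2.1*r - 1.57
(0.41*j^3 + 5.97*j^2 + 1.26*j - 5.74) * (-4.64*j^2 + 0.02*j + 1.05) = -1.9024*j^5 - 27.6926*j^4 - 5.2965*j^3 + 32.9273*j^2 + 1.2082*j - 6.027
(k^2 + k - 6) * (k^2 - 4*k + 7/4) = k^4 - 3*k^3 - 33*k^2/4 + 103*k/4 - 21/2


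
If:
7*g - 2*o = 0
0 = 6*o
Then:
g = 0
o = 0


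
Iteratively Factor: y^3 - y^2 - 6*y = (y + 2)*(y^2 - 3*y) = (y - 3)*(y + 2)*(y)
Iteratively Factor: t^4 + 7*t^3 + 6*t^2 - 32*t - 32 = (t - 2)*(t^3 + 9*t^2 + 24*t + 16) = (t - 2)*(t + 4)*(t^2 + 5*t + 4) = (t - 2)*(t + 4)^2*(t + 1)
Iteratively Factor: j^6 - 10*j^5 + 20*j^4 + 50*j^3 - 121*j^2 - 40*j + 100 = (j - 5)*(j^5 - 5*j^4 - 5*j^3 + 25*j^2 + 4*j - 20) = (j - 5)*(j + 2)*(j^4 - 7*j^3 + 9*j^2 + 7*j - 10) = (j - 5)^2*(j + 2)*(j^3 - 2*j^2 - j + 2) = (j - 5)^2*(j - 1)*(j + 2)*(j^2 - j - 2) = (j - 5)^2*(j - 1)*(j + 1)*(j + 2)*(j - 2)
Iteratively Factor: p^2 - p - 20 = (p - 5)*(p + 4)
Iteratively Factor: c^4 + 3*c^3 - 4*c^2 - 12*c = (c - 2)*(c^3 + 5*c^2 + 6*c) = (c - 2)*(c + 3)*(c^2 + 2*c) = (c - 2)*(c + 2)*(c + 3)*(c)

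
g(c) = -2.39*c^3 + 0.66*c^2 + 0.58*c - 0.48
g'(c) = -7.17*c^2 + 1.32*c + 0.58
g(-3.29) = 89.87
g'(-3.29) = -81.37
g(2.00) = -15.80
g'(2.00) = -25.46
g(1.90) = -13.39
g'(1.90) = -22.80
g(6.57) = -645.97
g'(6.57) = -300.24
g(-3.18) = 81.21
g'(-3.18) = -76.12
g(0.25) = -0.33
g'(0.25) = 0.46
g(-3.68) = 125.43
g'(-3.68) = -101.38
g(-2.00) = 20.12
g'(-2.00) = -30.74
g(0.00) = -0.48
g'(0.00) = 0.58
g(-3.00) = 68.25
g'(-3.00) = -67.91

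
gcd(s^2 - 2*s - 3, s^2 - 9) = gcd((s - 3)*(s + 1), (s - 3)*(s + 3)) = s - 3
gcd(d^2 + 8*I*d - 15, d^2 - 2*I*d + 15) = d + 3*I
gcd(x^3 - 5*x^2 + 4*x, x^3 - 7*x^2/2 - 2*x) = x^2 - 4*x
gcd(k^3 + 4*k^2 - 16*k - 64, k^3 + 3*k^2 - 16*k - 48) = k^2 - 16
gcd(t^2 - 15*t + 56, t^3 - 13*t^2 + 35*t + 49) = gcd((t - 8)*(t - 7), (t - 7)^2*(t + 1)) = t - 7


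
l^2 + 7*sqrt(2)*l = l*(l + 7*sqrt(2))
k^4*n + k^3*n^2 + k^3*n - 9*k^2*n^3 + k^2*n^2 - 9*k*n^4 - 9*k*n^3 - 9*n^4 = (k - 3*n)*(k + n)*(k + 3*n)*(k*n + n)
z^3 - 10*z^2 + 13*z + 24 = (z - 8)*(z - 3)*(z + 1)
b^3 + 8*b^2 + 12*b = b*(b + 2)*(b + 6)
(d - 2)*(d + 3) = d^2 + d - 6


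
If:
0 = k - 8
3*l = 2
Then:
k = 8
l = 2/3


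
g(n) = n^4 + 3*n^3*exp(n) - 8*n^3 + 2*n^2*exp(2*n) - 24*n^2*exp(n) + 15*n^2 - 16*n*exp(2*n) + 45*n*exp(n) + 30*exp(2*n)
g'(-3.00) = -421.66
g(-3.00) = 410.73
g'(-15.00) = -19350.00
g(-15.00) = 81000.00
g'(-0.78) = -8.69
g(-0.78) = -0.96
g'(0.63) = 180.08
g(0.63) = 113.89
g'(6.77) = 28909520.59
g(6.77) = 10250315.16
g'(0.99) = 237.75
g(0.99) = 189.08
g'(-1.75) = -146.30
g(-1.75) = 70.88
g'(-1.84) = -161.63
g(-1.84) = 84.73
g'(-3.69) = -645.80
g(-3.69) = 775.59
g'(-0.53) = 22.22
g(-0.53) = 0.74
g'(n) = 3*n^3*exp(n) + 4*n^3 + 4*n^2*exp(2*n) - 15*n^2*exp(n) - 24*n^2 - 28*n*exp(2*n) - 3*n*exp(n) + 30*n + 44*exp(2*n) + 45*exp(n)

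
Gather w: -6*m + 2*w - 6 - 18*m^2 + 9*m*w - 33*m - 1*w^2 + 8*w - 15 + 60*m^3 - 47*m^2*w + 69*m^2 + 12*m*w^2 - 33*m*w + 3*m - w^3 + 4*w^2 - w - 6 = 60*m^3 + 51*m^2 - 36*m - w^3 + w^2*(12*m + 3) + w*(-47*m^2 - 24*m + 9) - 27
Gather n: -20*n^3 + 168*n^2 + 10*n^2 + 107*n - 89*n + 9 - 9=-20*n^3 + 178*n^2 + 18*n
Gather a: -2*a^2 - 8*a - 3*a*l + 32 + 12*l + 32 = -2*a^2 + a*(-3*l - 8) + 12*l + 64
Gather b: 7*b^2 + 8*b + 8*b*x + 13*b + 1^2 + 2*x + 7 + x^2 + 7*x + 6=7*b^2 + b*(8*x + 21) + x^2 + 9*x + 14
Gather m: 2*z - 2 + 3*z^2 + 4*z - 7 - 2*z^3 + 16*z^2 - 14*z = -2*z^3 + 19*z^2 - 8*z - 9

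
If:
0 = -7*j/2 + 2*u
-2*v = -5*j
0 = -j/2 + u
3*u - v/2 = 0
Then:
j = 0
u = 0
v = 0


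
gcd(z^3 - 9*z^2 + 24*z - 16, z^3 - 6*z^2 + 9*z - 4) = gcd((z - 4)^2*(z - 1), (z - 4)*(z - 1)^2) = z^2 - 5*z + 4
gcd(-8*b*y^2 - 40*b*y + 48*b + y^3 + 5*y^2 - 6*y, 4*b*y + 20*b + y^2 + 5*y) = 1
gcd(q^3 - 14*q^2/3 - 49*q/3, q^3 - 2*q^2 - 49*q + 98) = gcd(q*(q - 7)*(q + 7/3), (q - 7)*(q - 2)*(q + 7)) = q - 7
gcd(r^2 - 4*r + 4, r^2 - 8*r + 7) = 1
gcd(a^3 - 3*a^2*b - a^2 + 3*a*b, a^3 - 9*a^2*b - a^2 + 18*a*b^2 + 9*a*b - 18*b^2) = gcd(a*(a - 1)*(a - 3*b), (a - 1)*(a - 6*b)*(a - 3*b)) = a^2 - 3*a*b - a + 3*b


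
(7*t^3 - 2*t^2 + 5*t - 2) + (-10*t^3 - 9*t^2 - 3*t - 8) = -3*t^3 - 11*t^2 + 2*t - 10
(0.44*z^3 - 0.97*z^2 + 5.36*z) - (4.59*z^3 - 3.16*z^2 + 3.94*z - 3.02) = -4.15*z^3 + 2.19*z^2 + 1.42*z + 3.02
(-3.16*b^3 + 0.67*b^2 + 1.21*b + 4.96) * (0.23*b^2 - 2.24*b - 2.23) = -0.7268*b^5 + 7.2325*b^4 + 5.8243*b^3 - 3.0637*b^2 - 13.8087*b - 11.0608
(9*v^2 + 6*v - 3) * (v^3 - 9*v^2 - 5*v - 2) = 9*v^5 - 75*v^4 - 102*v^3 - 21*v^2 + 3*v + 6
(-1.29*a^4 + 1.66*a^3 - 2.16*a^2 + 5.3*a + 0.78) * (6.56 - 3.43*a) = 4.4247*a^5 - 14.1562*a^4 + 18.2984*a^3 - 32.3486*a^2 + 32.0926*a + 5.1168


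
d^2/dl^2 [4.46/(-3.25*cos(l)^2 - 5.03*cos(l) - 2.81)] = (188.435*(1 - cos(l)^2)^2 + 218.72955*cos(l)^3 + 44.1357139999999*cos(l)^2 - 500.498078*cos(l) - 332.657128)/(3.25*cos(l)^2 + 5.03*cos(l) + 2.81)^3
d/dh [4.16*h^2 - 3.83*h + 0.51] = 8.32*h - 3.83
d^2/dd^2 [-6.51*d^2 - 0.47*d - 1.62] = -13.0200000000000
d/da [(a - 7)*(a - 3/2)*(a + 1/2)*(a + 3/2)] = 4*a^3 - 39*a^2/2 - 23*a/2 + 117/8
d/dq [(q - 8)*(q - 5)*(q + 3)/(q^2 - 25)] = (q^2 + 10*q - 1)/(q^2 + 10*q + 25)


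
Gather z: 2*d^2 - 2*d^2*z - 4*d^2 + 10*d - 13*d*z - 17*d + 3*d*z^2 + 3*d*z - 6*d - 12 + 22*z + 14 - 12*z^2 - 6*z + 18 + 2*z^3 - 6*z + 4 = -2*d^2 - 13*d + 2*z^3 + z^2*(3*d - 12) + z*(-2*d^2 - 10*d + 10) + 24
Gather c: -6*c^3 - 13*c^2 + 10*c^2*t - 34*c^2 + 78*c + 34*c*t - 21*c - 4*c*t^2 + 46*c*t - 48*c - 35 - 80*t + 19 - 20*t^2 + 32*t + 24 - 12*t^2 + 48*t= -6*c^3 + c^2*(10*t - 47) + c*(-4*t^2 + 80*t + 9) - 32*t^2 + 8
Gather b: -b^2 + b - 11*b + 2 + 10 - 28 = -b^2 - 10*b - 16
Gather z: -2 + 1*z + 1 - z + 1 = 0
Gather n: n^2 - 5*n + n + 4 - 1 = n^2 - 4*n + 3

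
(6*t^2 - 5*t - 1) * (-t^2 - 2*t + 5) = -6*t^4 - 7*t^3 + 41*t^2 - 23*t - 5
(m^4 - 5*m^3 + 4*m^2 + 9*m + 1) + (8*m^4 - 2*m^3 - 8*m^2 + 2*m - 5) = 9*m^4 - 7*m^3 - 4*m^2 + 11*m - 4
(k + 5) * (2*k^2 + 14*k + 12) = 2*k^3 + 24*k^2 + 82*k + 60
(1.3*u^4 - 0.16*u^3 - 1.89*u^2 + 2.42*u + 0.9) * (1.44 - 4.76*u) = -6.188*u^5 + 2.6336*u^4 + 8.766*u^3 - 14.2408*u^2 - 0.7992*u + 1.296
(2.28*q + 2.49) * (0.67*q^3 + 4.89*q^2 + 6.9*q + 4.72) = 1.5276*q^4 + 12.8175*q^3 + 27.9081*q^2 + 27.9426*q + 11.7528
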